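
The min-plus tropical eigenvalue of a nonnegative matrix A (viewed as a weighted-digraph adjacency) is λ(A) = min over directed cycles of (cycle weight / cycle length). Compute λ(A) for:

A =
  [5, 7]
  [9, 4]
λ(A) = 4

Enumerate directed cycles and compute their means (weight / length). Sample:
  cycle 0 → 0: weight = 5, length = 1, mean = 5/1 ≈ 5.000
  cycle 1 → 1: weight = 4, length = 1, mean = 4/1 ≈ 4.000
  cycle 0 → 1 → 0: weight = 16, length = 2, mean = 16/2 ≈ 8.000
  cycle 1 → 0 → 1: weight = 16, length = 2, mean = 16/2 ≈ 8.000
Minimum mean = 4.000, attained e.g. along the cycle 1 → 1 with weight 4 and length 1. So λ(A) = 4/1 = 4.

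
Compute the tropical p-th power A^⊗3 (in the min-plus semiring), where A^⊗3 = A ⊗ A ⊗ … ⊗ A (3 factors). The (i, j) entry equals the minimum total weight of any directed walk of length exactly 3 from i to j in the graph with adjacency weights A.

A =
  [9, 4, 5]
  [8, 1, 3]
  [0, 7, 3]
A^⊗3 =
  [7, 6, 8]
  [4, 3, 5]
  [5, 5, 7]

Each entry (A^⊗3)_ij equals the minimum over all length-3 walks i = v_0 → v_1 → … → v_3 = j of Σ_t A[v_t][v_{t+1}]. For example, for (i, j) = (0, 2) we minimise over 9 possible intermediate vertex sequences; the minimum is 8, attained along the walk 0 → 1 → 1 → 2.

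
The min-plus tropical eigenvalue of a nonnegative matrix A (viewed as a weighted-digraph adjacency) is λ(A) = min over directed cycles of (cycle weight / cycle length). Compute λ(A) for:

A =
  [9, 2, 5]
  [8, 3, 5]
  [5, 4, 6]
λ(A) = 3

Enumerate directed cycles and compute their means (weight / length). Sample:
  cycle 0 → 0: weight = 9, length = 1, mean = 9/1 ≈ 9.000
  cycle 1 → 1: weight = 3, length = 1, mean = 3/1 ≈ 3.000
  cycle 2 → 2: weight = 6, length = 1, mean = 6/1 ≈ 6.000
  cycle 0 → 1 → 0: weight = 10, length = 2, mean = 10/2 ≈ 5.000
  cycle 0 → 2 → 0: weight = 10, length = 2, mean = 10/2 ≈ 5.000
  cycle 1 → 0 → 1: weight = 10, length = 2, mean = 10/2 ≈ 5.000
Minimum mean = 3.000, attained e.g. along the cycle 1 → 1 with weight 3 and length 1. So λ(A) = 3/1 = 3.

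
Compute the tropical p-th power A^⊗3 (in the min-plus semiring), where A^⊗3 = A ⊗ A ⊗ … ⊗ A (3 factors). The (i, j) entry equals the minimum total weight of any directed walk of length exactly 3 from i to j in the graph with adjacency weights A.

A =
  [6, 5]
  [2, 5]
A^⊗3 =
  [12, 12]
  [9, 12]

Each entry (A^⊗3)_ij equals the minimum over all length-3 walks i = v_0 → v_1 → … → v_3 = j of Σ_t A[v_t][v_{t+1}]. For example, for (i, j) = (0, 1) we minimise over 4 possible intermediate vertex sequences; the minimum is 12, attained along the walk 0 → 1 → 0 → 1.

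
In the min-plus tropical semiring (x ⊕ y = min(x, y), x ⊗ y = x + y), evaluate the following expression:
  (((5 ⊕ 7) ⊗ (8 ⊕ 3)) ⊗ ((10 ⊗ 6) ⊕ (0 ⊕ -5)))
(((5 ⊕ 7) ⊗ (8 ⊕ 3)) ⊗ ((10 ⊗ 6) ⊕ (0 ⊕ -5))) = 3

Expand innermost to outermost. Recall ⊕ takes the minimum of its arguments and ⊗ takes their sum. Working out the expression (((5 ⊕ 7) ⊗ (8 ⊕ 3)) ⊗ ((10 ⊗ 6) ⊕ (0 ⊕ -5))) gives 3.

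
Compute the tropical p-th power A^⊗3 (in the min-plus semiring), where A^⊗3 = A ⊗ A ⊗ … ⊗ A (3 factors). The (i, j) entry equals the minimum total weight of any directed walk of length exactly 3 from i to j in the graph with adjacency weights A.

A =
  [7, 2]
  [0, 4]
A^⊗3 =
  [6, 4]
  [2, 6]

Each entry (A^⊗3)_ij equals the minimum over all length-3 walks i = v_0 → v_1 → … → v_3 = j of Σ_t A[v_t][v_{t+1}]. For example, for (i, j) = (0, 1) we minimise over 4 possible intermediate vertex sequences; the minimum is 4, attained along the walk 0 → 1 → 0 → 1.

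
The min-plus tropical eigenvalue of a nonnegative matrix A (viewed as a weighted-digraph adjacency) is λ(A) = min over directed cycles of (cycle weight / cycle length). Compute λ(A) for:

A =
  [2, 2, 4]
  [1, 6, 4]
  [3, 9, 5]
λ(A) = 3/2

Enumerate directed cycles and compute their means (weight / length). Sample:
  cycle 0 → 0: weight = 2, length = 1, mean = 2/1 ≈ 2.000
  cycle 1 → 1: weight = 6, length = 1, mean = 6/1 ≈ 6.000
  cycle 2 → 2: weight = 5, length = 1, mean = 5/1 ≈ 5.000
  cycle 0 → 1 → 0: weight = 3, length = 2, mean = 3/2 ≈ 1.500
  cycle 0 → 2 → 0: weight = 7, length = 2, mean = 7/2 ≈ 3.500
  cycle 1 → 0 → 1: weight = 3, length = 2, mean = 3/2 ≈ 1.500
Minimum mean = 1.500, attained e.g. along the cycle 0 → 1 → 0 with weight 3 and length 2. So λ(A) = 3/2 = 3/2.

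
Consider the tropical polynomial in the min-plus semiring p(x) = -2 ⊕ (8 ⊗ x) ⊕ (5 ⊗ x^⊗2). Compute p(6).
p(6) = -2

A tropical monomial a ⊗ x^⊗i evaluates to a + i · x. Evaluating each term at x = 6:
  Term 0 contributes -2 + 0 · 6 = -2
  Term 1 contributes 8 + 1 · 6 = 14
  Term 2 contributes 5 + 2 · 6 = 17
p(6) = ⊕ of these = min[-2, 14, 17] = -2.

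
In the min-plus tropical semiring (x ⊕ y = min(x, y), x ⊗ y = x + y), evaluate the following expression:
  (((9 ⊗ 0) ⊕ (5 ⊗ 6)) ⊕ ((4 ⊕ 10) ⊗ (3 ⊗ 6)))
(((9 ⊗ 0) ⊕ (5 ⊗ 6)) ⊕ ((4 ⊕ 10) ⊗ (3 ⊗ 6))) = 9

Expand innermost to outermost. Recall ⊕ takes the minimum of its arguments and ⊗ takes their sum. Working out the expression (((9 ⊗ 0) ⊕ (5 ⊗ 6)) ⊕ ((4 ⊕ 10) ⊗ (3 ⊗ 6))) gives 9.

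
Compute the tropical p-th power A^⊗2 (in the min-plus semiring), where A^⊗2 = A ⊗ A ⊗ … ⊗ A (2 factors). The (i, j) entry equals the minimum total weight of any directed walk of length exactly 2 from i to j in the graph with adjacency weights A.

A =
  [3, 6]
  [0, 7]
A^⊗2 =
  [6, 9]
  [3, 6]

Each entry (A^⊗2)_ij equals the minimum over all length-2 walks i = v_0 → v_1 → … → v_2 = j of Σ_t A[v_t][v_{t+1}]. For example, for (i, j) = (0, 1) we minimise over 2 possible intermediate vertex sequences; the minimum is 9, attained along the walk 0 → 0 → 1.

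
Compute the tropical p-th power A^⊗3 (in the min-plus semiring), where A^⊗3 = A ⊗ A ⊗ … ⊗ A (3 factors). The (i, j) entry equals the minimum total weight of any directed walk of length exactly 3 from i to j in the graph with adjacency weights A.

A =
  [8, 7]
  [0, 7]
A^⊗3 =
  [14, 14]
  [7, 14]

Each entry (A^⊗3)_ij equals the minimum over all length-3 walks i = v_0 → v_1 → … → v_3 = j of Σ_t A[v_t][v_{t+1}]. For example, for (i, j) = (0, 1) we minimise over 4 possible intermediate vertex sequences; the minimum is 14, attained along the walk 0 → 1 → 0 → 1.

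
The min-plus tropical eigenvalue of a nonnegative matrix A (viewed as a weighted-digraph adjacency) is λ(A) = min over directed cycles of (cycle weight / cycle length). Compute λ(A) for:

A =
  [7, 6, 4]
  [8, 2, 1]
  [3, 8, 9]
λ(A) = 2

Enumerate directed cycles and compute their means (weight / length). Sample:
  cycle 0 → 0: weight = 7, length = 1, mean = 7/1 ≈ 7.000
  cycle 1 → 1: weight = 2, length = 1, mean = 2/1 ≈ 2.000
  cycle 2 → 2: weight = 9, length = 1, mean = 9/1 ≈ 9.000
  cycle 0 → 1 → 0: weight = 14, length = 2, mean = 14/2 ≈ 7.000
  cycle 0 → 2 → 0: weight = 7, length = 2, mean = 7/2 ≈ 3.500
  cycle 1 → 0 → 1: weight = 14, length = 2, mean = 14/2 ≈ 7.000
Minimum mean = 2.000, attained e.g. along the cycle 1 → 1 with weight 2 and length 1. So λ(A) = 2/1 = 2.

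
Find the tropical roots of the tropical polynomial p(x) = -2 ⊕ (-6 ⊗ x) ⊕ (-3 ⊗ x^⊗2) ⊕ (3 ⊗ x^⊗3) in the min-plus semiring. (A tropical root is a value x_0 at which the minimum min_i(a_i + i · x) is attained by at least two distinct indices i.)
Roots: {-6, -3, 4}

Each tropical root is a break point of the lower envelope of the lines y = a_i + i · x (there are 4 lines, with slopes 0, 1, ..., 3). Only the lines that attain the minimum somewhere contribute to roots; other lines are dominated. Here the surviving (envelope) indices are i = 3, i = 2, i = 1, i = 0.
Intersections between consecutive envelope lines give the roots: for adjacent envelope indices i < j the intersection is x = (a_i − a_j) / (j − i). Reading off the sorted break points: {-6, -3, 4}.
Verification: at each break x_0, at least two indices attain the minimum of min_i(a_i + i · x_0).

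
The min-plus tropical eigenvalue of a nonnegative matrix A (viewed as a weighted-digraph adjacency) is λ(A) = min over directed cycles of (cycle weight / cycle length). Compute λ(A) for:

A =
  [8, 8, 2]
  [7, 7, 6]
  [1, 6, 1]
λ(A) = 1

Enumerate directed cycles and compute their means (weight / length). Sample:
  cycle 0 → 0: weight = 8, length = 1, mean = 8/1 ≈ 8.000
  cycle 1 → 1: weight = 7, length = 1, mean = 7/1 ≈ 7.000
  cycle 2 → 2: weight = 1, length = 1, mean = 1/1 ≈ 1.000
  cycle 0 → 1 → 0: weight = 15, length = 2, mean = 15/2 ≈ 7.500
  cycle 0 → 2 → 0: weight = 3, length = 2, mean = 3/2 ≈ 1.500
  cycle 1 → 0 → 1: weight = 15, length = 2, mean = 15/2 ≈ 7.500
Minimum mean = 1.000, attained e.g. along the cycle 2 → 2 with weight 1 and length 1. So λ(A) = 1/1 = 1.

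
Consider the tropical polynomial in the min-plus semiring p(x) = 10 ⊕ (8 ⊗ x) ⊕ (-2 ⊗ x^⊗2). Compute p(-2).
p(-2) = -6

A tropical monomial a ⊗ x^⊗i evaluates to a + i · x. Evaluating each term at x = -2:
  Term 0 contributes 10 + 0 · -2 = 10
  Term 1 contributes 8 + 1 · -2 = 6
  Term 2 contributes -2 + 2 · -2 = -6
p(-2) = ⊕ of these = min[10, 6, -6] = -6.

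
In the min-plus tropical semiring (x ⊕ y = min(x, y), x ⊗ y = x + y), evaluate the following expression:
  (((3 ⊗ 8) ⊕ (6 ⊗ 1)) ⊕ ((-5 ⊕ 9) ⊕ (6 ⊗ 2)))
(((3 ⊗ 8) ⊕ (6 ⊗ 1)) ⊕ ((-5 ⊕ 9) ⊕ (6 ⊗ 2))) = -5

Expand innermost to outermost. Recall ⊕ takes the minimum of its arguments and ⊗ takes their sum. Working out the expression (((3 ⊗ 8) ⊕ (6 ⊗ 1)) ⊕ ((-5 ⊕ 9) ⊕ (6 ⊗ 2))) gives -5.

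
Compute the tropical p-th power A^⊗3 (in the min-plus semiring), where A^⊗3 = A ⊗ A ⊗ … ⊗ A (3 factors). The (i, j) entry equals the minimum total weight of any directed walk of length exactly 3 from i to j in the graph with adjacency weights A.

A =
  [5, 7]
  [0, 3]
A^⊗3 =
  [10, 13]
  [6, 9]

Each entry (A^⊗3)_ij equals the minimum over all length-3 walks i = v_0 → v_1 → … → v_3 = j of Σ_t A[v_t][v_{t+1}]. For example, for (i, j) = (0, 1) we minimise over 4 possible intermediate vertex sequences; the minimum is 13, attained along the walk 0 → 1 → 1 → 1.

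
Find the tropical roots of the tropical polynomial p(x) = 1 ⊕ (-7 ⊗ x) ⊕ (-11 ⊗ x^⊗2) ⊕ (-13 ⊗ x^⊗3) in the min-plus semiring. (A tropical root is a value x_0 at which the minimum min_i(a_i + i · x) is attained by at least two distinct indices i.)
Roots: {2, 4, 8}

Each tropical root is a break point of the lower envelope of the lines y = a_i + i · x (there are 4 lines, with slopes 0, 1, ..., 3). Only the lines that attain the minimum somewhere contribute to roots; other lines are dominated. Here the surviving (envelope) indices are i = 3, i = 2, i = 1, i = 0.
Intersections between consecutive envelope lines give the roots: for adjacent envelope indices i < j the intersection is x = (a_i − a_j) / (j − i). Reading off the sorted break points: {2, 4, 8}.
Verification: at each break x_0, at least two indices attain the minimum of min_i(a_i + i · x_0).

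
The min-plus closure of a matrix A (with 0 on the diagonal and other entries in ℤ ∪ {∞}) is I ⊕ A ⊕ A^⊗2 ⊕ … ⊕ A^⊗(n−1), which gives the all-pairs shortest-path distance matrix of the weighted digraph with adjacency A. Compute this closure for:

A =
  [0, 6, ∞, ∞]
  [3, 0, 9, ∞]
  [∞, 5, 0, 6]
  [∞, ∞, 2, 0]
Closure =
  [0, 6, 15, 21]
  [3, 0, 9, 15]
  [8, 5, 0, 6]
  [10, 7, 2, 0]

This is the Floyd-Warshall all-pairs shortest-path computation. For each intermediate vertex k = 0, 1, …, 3, update dist[i][j] ← min(dist[i][j], dist[i][k] + dist[k][j]). The final matrix gives, for each (i, j), the minimum total weight of any directed path from i to j (possibly empty when i = j).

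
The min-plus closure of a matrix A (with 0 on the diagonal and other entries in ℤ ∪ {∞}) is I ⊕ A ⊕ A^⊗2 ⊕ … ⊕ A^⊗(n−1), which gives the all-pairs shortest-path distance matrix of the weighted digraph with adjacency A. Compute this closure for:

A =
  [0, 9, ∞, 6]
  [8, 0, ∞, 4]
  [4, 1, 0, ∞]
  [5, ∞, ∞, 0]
Closure =
  [0, 9, ∞, 6]
  [8, 0, ∞, 4]
  [4, 1, 0, 5]
  [5, 14, ∞, 0]

This is the Floyd-Warshall all-pairs shortest-path computation. For each intermediate vertex k = 0, 1, …, 3, update dist[i][j] ← min(dist[i][j], dist[i][k] + dist[k][j]). The final matrix gives, for each (i, j), the minimum total weight of any directed path from i to j (possibly empty when i = j).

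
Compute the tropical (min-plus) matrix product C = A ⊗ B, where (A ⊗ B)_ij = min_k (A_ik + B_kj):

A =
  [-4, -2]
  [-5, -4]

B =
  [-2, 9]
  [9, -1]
A ⊗ B =
  [-6, -3]
  [-7, -5]

Apply the min-plus product entry-by-entry:
  C[0][0] = min over k of (A[0][0] + B[0][0] = -4 + -2 = -6, A[0][1] + B[1][0] = -2 + 9 = 7) = -6 (attained at k = 0)
  C[0][1] = min over k of (A[0][0] + B[0][1] = -4 + 9 = 5, A[0][1] + B[1][1] = -2 + -1 = -3) = -3 (attained at k = 1)
  C[1][0] = min over k of (A[1][0] + B[0][0] = -5 + -2 = -7, A[1][1] + B[1][0] = -4 + 9 = 5) = -7 (attained at k = 0)
  C[1][1] = min over k of (A[1][0] + B[0][1] = -5 + 9 = 4, A[1][1] + B[1][1] = -4 + -1 = -5) = -5 (attained at k = 1)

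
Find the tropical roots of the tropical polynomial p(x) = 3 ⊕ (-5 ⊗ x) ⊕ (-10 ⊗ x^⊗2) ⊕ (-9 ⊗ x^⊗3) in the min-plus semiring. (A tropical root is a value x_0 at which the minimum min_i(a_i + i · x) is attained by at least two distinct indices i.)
Roots: {-1, 5, 8}

Each tropical root is a break point of the lower envelope of the lines y = a_i + i · x (there are 4 lines, with slopes 0, 1, ..., 3). Only the lines that attain the minimum somewhere contribute to roots; other lines are dominated. Here the surviving (envelope) indices are i = 3, i = 2, i = 1, i = 0.
Intersections between consecutive envelope lines give the roots: for adjacent envelope indices i < j the intersection is x = (a_i − a_j) / (j − i). Reading off the sorted break points: {-1, 5, 8}.
Verification: at each break x_0, at least two indices attain the minimum of min_i(a_i + i · x_0).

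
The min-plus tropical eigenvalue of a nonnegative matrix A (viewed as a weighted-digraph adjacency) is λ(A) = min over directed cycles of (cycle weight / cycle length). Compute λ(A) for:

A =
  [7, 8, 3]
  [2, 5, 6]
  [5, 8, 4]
λ(A) = 4

Enumerate directed cycles and compute their means (weight / length). Sample:
  cycle 0 → 0: weight = 7, length = 1, mean = 7/1 ≈ 7.000
  cycle 1 → 1: weight = 5, length = 1, mean = 5/1 ≈ 5.000
  cycle 2 → 2: weight = 4, length = 1, mean = 4/1 ≈ 4.000
  cycle 0 → 1 → 0: weight = 10, length = 2, mean = 10/2 ≈ 5.000
  cycle 0 → 2 → 0: weight = 8, length = 2, mean = 8/2 ≈ 4.000
  cycle 1 → 0 → 1: weight = 10, length = 2, mean = 10/2 ≈ 5.000
Minimum mean = 4.000, attained e.g. along the cycle 2 → 2 with weight 4 and length 1. So λ(A) = 4/1 = 4.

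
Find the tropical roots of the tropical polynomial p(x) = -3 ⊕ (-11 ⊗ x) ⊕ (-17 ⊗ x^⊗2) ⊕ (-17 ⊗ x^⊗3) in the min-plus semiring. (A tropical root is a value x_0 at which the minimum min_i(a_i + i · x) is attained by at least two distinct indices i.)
Roots: {0, 6, 8}

Each tropical root is a break point of the lower envelope of the lines y = a_i + i · x (there are 4 lines, with slopes 0, 1, ..., 3). Only the lines that attain the minimum somewhere contribute to roots; other lines are dominated. Here the surviving (envelope) indices are i = 3, i = 2, i = 1, i = 0.
Intersections between consecutive envelope lines give the roots: for adjacent envelope indices i < j the intersection is x = (a_i − a_j) / (j − i). Reading off the sorted break points: {0, 6, 8}.
Verification: at each break x_0, at least two indices attain the minimum of min_i(a_i + i · x_0).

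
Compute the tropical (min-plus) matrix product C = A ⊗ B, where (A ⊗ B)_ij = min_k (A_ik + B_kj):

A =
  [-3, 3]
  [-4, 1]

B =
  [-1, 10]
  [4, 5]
A ⊗ B =
  [-4, 7]
  [-5, 6]

Apply the min-plus product entry-by-entry:
  C[0][0] = min over k of (A[0][0] + B[0][0] = -3 + -1 = -4, A[0][1] + B[1][0] = 3 + 4 = 7) = -4 (attained at k = 0)
  C[0][1] = min over k of (A[0][0] + B[0][1] = -3 + 10 = 7, A[0][1] + B[1][1] = 3 + 5 = 8) = 7 (attained at k = 0)
  C[1][0] = min over k of (A[1][0] + B[0][0] = -4 + -1 = -5, A[1][1] + B[1][0] = 1 + 4 = 5) = -5 (attained at k = 0)
  C[1][1] = min over k of (A[1][0] + B[0][1] = -4 + 10 = 6, A[1][1] + B[1][1] = 1 + 5 = 6) = 6 (attained at k = 0)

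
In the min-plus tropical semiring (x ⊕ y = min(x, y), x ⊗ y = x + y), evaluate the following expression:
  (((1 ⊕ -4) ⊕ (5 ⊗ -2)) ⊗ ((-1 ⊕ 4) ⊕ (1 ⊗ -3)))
(((1 ⊕ -4) ⊕ (5 ⊗ -2)) ⊗ ((-1 ⊕ 4) ⊕ (1 ⊗ -3))) = -6

Expand innermost to outermost. Recall ⊕ takes the minimum of its arguments and ⊗ takes their sum. Working out the expression (((1 ⊕ -4) ⊕ (5 ⊗ -2)) ⊗ ((-1 ⊕ 4) ⊕ (1 ⊗ -3))) gives -6.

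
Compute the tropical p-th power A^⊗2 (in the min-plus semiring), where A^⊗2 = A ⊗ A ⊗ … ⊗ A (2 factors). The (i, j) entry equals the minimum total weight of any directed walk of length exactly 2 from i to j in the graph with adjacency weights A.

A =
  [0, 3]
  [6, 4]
A^⊗2 =
  [0, 3]
  [6, 8]

Each entry (A^⊗2)_ij equals the minimum over all length-2 walks i = v_0 → v_1 → … → v_2 = j of Σ_t A[v_t][v_{t+1}]. For example, for (i, j) = (0, 1) we minimise over 2 possible intermediate vertex sequences; the minimum is 3, attained along the walk 0 → 0 → 1.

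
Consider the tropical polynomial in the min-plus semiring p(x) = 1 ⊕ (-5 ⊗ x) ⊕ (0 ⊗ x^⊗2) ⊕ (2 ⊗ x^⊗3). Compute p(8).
p(8) = 1

A tropical monomial a ⊗ x^⊗i evaluates to a + i · x. Evaluating each term at x = 8:
  Term 0 contributes 1 + 0 · 8 = 1
  Term 1 contributes -5 + 1 · 8 = 3
  Term 2 contributes 0 + 2 · 8 = 16
  Term 3 contributes 2 + 3 · 8 = 26
p(8) = ⊕ of these = min[1, 3, 16, 26] = 1.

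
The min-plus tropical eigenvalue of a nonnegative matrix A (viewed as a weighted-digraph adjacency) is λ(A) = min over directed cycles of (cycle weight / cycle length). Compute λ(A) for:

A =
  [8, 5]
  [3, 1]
λ(A) = 1

Enumerate directed cycles and compute their means (weight / length). Sample:
  cycle 0 → 0: weight = 8, length = 1, mean = 8/1 ≈ 8.000
  cycle 1 → 1: weight = 1, length = 1, mean = 1/1 ≈ 1.000
  cycle 0 → 1 → 0: weight = 8, length = 2, mean = 8/2 ≈ 4.000
  cycle 1 → 0 → 1: weight = 8, length = 2, mean = 8/2 ≈ 4.000
Minimum mean = 1.000, attained e.g. along the cycle 1 → 1 with weight 1 and length 1. So λ(A) = 1/1 = 1.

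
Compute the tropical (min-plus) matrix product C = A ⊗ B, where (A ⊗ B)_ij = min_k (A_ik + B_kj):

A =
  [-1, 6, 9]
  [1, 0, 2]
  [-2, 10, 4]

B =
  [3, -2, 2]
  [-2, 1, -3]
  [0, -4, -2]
A ⊗ B =
  [2, -3, 1]
  [-2, -2, -3]
  [1, -4, 0]

Apply the min-plus product entry-by-entry:
  C[0][0] = min over k of (A[0][0] + B[0][0] = -1 + 3 = 2, A[0][1] + B[1][0] = 6 + -2 = 4, A[0][2] + B[2][0] = 9 + 0 = 9) = 2 (attained at k = 0)
  C[0][1] = min over k of (A[0][0] + B[0][1] = -1 + -2 = -3, A[0][1] + B[1][1] = 6 + 1 = 7, A[0][2] + B[2][1] = 9 + -4 = 5) = -3 (attained at k = 0)
  C[0][2] = min over k of (A[0][0] + B[0][2] = -1 + 2 = 1, A[0][1] + B[1][2] = 6 + -3 = 3, A[0][2] + B[2][2] = 9 + -2 = 7) = 1 (attained at k = 0)
  C[1][0] = min over k of (A[1][0] + B[0][0] = 1 + 3 = 4, A[1][1] + B[1][0] = 0 + -2 = -2, A[1][2] + B[2][0] = 2 + 0 = 2) = -2 (attained at k = 1)
  C[1][1] = min over k of (A[1][0] + B[0][1] = 1 + -2 = -1, A[1][1] + B[1][1] = 0 + 1 = 1, A[1][2] + B[2][1] = 2 + -4 = -2) = -2 (attained at k = 2)
  C[1][2] = min over k of (A[1][0] + B[0][2] = 1 + 2 = 3, A[1][1] + B[1][2] = 0 + -3 = -3, A[1][2] + B[2][2] = 2 + -2 = 0) = -3 (attained at k = 1)
  C[2][0] = min over k of (A[2][0] + B[0][0] = -2 + 3 = 1, A[2][1] + B[1][0] = 10 + -2 = 8, A[2][2] + B[2][0] = 4 + 0 = 4) = 1 (attained at k = 0)
  C[2][1] = min over k of (A[2][0] + B[0][1] = -2 + -2 = -4, A[2][1] + B[1][1] = 10 + 1 = 11, A[2][2] + B[2][1] = 4 + -4 = 0) = -4 (attained at k = 0)
  C[2][2] = min over k of (A[2][0] + B[0][2] = -2 + 2 = 0, A[2][1] + B[1][2] = 10 + -3 = 7, A[2][2] + B[2][2] = 4 + -2 = 2) = 0 (attained at k = 0)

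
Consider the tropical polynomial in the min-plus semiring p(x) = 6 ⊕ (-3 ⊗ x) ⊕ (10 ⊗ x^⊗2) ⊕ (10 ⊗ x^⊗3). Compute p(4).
p(4) = 1

A tropical monomial a ⊗ x^⊗i evaluates to a + i · x. Evaluating each term at x = 4:
  Term 0 contributes 6 + 0 · 4 = 6
  Term 1 contributes -3 + 1 · 4 = 1
  Term 2 contributes 10 + 2 · 4 = 18
  Term 3 contributes 10 + 3 · 4 = 22
p(4) = ⊕ of these = min[6, 1, 18, 22] = 1.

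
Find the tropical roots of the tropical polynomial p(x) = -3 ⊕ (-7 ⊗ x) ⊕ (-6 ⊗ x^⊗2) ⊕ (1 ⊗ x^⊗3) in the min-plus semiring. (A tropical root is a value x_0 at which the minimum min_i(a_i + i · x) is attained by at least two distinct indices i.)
Roots: {-7, -1, 4}

Each tropical root is a break point of the lower envelope of the lines y = a_i + i · x (there are 4 lines, with slopes 0, 1, ..., 3). Only the lines that attain the minimum somewhere contribute to roots; other lines are dominated. Here the surviving (envelope) indices are i = 3, i = 2, i = 1, i = 0.
Intersections between consecutive envelope lines give the roots: for adjacent envelope indices i < j the intersection is x = (a_i − a_j) / (j − i). Reading off the sorted break points: {-7, -1, 4}.
Verification: at each break x_0, at least two indices attain the minimum of min_i(a_i + i · x_0).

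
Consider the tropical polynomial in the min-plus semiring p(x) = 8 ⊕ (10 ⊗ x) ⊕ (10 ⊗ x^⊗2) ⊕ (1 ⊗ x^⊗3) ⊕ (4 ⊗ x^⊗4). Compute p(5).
p(5) = 8

A tropical monomial a ⊗ x^⊗i evaluates to a + i · x. Evaluating each term at x = 5:
  Term 0 contributes 8 + 0 · 5 = 8
  Term 1 contributes 10 + 1 · 5 = 15
  Term 2 contributes 10 + 2 · 5 = 20
  Term 3 contributes 1 + 3 · 5 = 16
  Term 4 contributes 4 + 4 · 5 = 24
p(5) = ⊕ of these = min[8, 15, 20, 16, 24] = 8.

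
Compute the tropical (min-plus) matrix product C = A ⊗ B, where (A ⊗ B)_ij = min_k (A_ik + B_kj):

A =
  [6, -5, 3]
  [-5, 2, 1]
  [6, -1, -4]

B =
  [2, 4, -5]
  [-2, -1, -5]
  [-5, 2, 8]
A ⊗ B =
  [-7, -6, -10]
  [-4, -1, -10]
  [-9, -2, -6]

Apply the min-plus product entry-by-entry:
  C[0][0] = min over k of (A[0][0] + B[0][0] = 6 + 2 = 8, A[0][1] + B[1][0] = -5 + -2 = -7, A[0][2] + B[2][0] = 3 + -5 = -2) = -7 (attained at k = 1)
  C[0][1] = min over k of (A[0][0] + B[0][1] = 6 + 4 = 10, A[0][1] + B[1][1] = -5 + -1 = -6, A[0][2] + B[2][1] = 3 + 2 = 5) = -6 (attained at k = 1)
  C[0][2] = min over k of (A[0][0] + B[0][2] = 6 + -5 = 1, A[0][1] + B[1][2] = -5 + -5 = -10, A[0][2] + B[2][2] = 3 + 8 = 11) = -10 (attained at k = 1)
  C[1][0] = min over k of (A[1][0] + B[0][0] = -5 + 2 = -3, A[1][1] + B[1][0] = 2 + -2 = 0, A[1][2] + B[2][0] = 1 + -5 = -4) = -4 (attained at k = 2)
  C[1][1] = min over k of (A[1][0] + B[0][1] = -5 + 4 = -1, A[1][1] + B[1][1] = 2 + -1 = 1, A[1][2] + B[2][1] = 1 + 2 = 3) = -1 (attained at k = 0)
  C[1][2] = min over k of (A[1][0] + B[0][2] = -5 + -5 = -10, A[1][1] + B[1][2] = 2 + -5 = -3, A[1][2] + B[2][2] = 1 + 8 = 9) = -10 (attained at k = 0)
  C[2][0] = min over k of (A[2][0] + B[0][0] = 6 + 2 = 8, A[2][1] + B[1][0] = -1 + -2 = -3, A[2][2] + B[2][0] = -4 + -5 = -9) = -9 (attained at k = 2)
  C[2][1] = min over k of (A[2][0] + B[0][1] = 6 + 4 = 10, A[2][1] + B[1][1] = -1 + -1 = -2, A[2][2] + B[2][1] = -4 + 2 = -2) = -2 (attained at k = 1)
  C[2][2] = min over k of (A[2][0] + B[0][2] = 6 + -5 = 1, A[2][1] + B[1][2] = -1 + -5 = -6, A[2][2] + B[2][2] = -4 + 8 = 4) = -6 (attained at k = 1)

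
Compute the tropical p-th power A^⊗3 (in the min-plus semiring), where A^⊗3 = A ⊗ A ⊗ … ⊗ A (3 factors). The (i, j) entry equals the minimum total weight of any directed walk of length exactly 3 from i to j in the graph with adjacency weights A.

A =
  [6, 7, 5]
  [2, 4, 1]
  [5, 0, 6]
A^⊗3 =
  [7, 8, 6]
  [3, 5, 2]
  [6, 1, 5]

Each entry (A^⊗3)_ij equals the minimum over all length-3 walks i = v_0 → v_1 → … → v_3 = j of Σ_t A[v_t][v_{t+1}]. For example, for (i, j) = (0, 2) we minimise over 9 possible intermediate vertex sequences; the minimum is 6, attained along the walk 0 → 2 → 1 → 2.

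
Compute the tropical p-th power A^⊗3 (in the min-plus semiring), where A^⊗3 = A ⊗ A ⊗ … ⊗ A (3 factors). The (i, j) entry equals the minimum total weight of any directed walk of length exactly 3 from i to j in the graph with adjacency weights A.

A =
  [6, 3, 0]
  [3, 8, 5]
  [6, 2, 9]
A^⊗3 =
  [5, 8, 6]
  [9, 5, 9]
  [11, 8, 5]

Each entry (A^⊗3)_ij equals the minimum over all length-3 walks i = v_0 → v_1 → … → v_3 = j of Σ_t A[v_t][v_{t+1}]. For example, for (i, j) = (0, 2) we minimise over 9 possible intermediate vertex sequences; the minimum is 6, attained along the walk 0 → 1 → 0 → 2.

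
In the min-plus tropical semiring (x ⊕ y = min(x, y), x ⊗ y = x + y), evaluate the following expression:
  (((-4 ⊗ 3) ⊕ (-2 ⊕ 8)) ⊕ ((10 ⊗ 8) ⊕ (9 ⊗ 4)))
(((-4 ⊗ 3) ⊕ (-2 ⊕ 8)) ⊕ ((10 ⊗ 8) ⊕ (9 ⊗ 4))) = -2

Expand innermost to outermost. Recall ⊕ takes the minimum of its arguments and ⊗ takes their sum. Working out the expression (((-4 ⊗ 3) ⊕ (-2 ⊕ 8)) ⊕ ((10 ⊗ 8) ⊕ (9 ⊗ 4))) gives -2.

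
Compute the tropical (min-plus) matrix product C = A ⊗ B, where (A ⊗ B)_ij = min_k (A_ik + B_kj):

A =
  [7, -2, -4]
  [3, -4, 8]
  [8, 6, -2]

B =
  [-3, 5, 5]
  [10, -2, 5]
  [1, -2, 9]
A ⊗ B =
  [-3, -6, 3]
  [0, -6, 1]
  [-1, -4, 7]

Apply the min-plus product entry-by-entry:
  C[0][0] = min over k of (A[0][0] + B[0][0] = 7 + -3 = 4, A[0][1] + B[1][0] = -2 + 10 = 8, A[0][2] + B[2][0] = -4 + 1 = -3) = -3 (attained at k = 2)
  C[0][1] = min over k of (A[0][0] + B[0][1] = 7 + 5 = 12, A[0][1] + B[1][1] = -2 + -2 = -4, A[0][2] + B[2][1] = -4 + -2 = -6) = -6 (attained at k = 2)
  C[0][2] = min over k of (A[0][0] + B[0][2] = 7 + 5 = 12, A[0][1] + B[1][2] = -2 + 5 = 3, A[0][2] + B[2][2] = -4 + 9 = 5) = 3 (attained at k = 1)
  C[1][0] = min over k of (A[1][0] + B[0][0] = 3 + -3 = 0, A[1][1] + B[1][0] = -4 + 10 = 6, A[1][2] + B[2][0] = 8 + 1 = 9) = 0 (attained at k = 0)
  C[1][1] = min over k of (A[1][0] + B[0][1] = 3 + 5 = 8, A[1][1] + B[1][1] = -4 + -2 = -6, A[1][2] + B[2][1] = 8 + -2 = 6) = -6 (attained at k = 1)
  C[1][2] = min over k of (A[1][0] + B[0][2] = 3 + 5 = 8, A[1][1] + B[1][2] = -4 + 5 = 1, A[1][2] + B[2][2] = 8 + 9 = 17) = 1 (attained at k = 1)
  C[2][0] = min over k of (A[2][0] + B[0][0] = 8 + -3 = 5, A[2][1] + B[1][0] = 6 + 10 = 16, A[2][2] + B[2][0] = -2 + 1 = -1) = -1 (attained at k = 2)
  C[2][1] = min over k of (A[2][0] + B[0][1] = 8 + 5 = 13, A[2][1] + B[1][1] = 6 + -2 = 4, A[2][2] + B[2][1] = -2 + -2 = -4) = -4 (attained at k = 2)
  C[2][2] = min over k of (A[2][0] + B[0][2] = 8 + 5 = 13, A[2][1] + B[1][2] = 6 + 5 = 11, A[2][2] + B[2][2] = -2 + 9 = 7) = 7 (attained at k = 2)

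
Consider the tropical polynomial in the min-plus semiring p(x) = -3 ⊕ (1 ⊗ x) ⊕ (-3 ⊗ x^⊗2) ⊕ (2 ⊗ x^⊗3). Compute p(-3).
p(-3) = -9

A tropical monomial a ⊗ x^⊗i evaluates to a + i · x. Evaluating each term at x = -3:
  Term 0 contributes -3 + 0 · -3 = -3
  Term 1 contributes 1 + 1 · -3 = -2
  Term 2 contributes -3 + 2 · -3 = -9
  Term 3 contributes 2 + 3 · -3 = -7
p(-3) = ⊕ of these = min[-3, -2, -9, -7] = -9.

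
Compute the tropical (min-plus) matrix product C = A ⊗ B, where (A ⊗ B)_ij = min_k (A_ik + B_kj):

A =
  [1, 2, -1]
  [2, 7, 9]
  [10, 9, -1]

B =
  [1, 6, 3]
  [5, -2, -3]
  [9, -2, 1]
A ⊗ B =
  [2, -3, -1]
  [3, 5, 4]
  [8, -3, 0]

Apply the min-plus product entry-by-entry:
  C[0][0] = min over k of (A[0][0] + B[0][0] = 1 + 1 = 2, A[0][1] + B[1][0] = 2 + 5 = 7, A[0][2] + B[2][0] = -1 + 9 = 8) = 2 (attained at k = 0)
  C[0][1] = min over k of (A[0][0] + B[0][1] = 1 + 6 = 7, A[0][1] + B[1][1] = 2 + -2 = 0, A[0][2] + B[2][1] = -1 + -2 = -3) = -3 (attained at k = 2)
  C[0][2] = min over k of (A[0][0] + B[0][2] = 1 + 3 = 4, A[0][1] + B[1][2] = 2 + -3 = -1, A[0][2] + B[2][2] = -1 + 1 = 0) = -1 (attained at k = 1)
  C[1][0] = min over k of (A[1][0] + B[0][0] = 2 + 1 = 3, A[1][1] + B[1][0] = 7 + 5 = 12, A[1][2] + B[2][0] = 9 + 9 = 18) = 3 (attained at k = 0)
  C[1][1] = min over k of (A[1][0] + B[0][1] = 2 + 6 = 8, A[1][1] + B[1][1] = 7 + -2 = 5, A[1][2] + B[2][1] = 9 + -2 = 7) = 5 (attained at k = 1)
  C[1][2] = min over k of (A[1][0] + B[0][2] = 2 + 3 = 5, A[1][1] + B[1][2] = 7 + -3 = 4, A[1][2] + B[2][2] = 9 + 1 = 10) = 4 (attained at k = 1)
  C[2][0] = min over k of (A[2][0] + B[0][0] = 10 + 1 = 11, A[2][1] + B[1][0] = 9 + 5 = 14, A[2][2] + B[2][0] = -1 + 9 = 8) = 8 (attained at k = 2)
  C[2][1] = min over k of (A[2][0] + B[0][1] = 10 + 6 = 16, A[2][1] + B[1][1] = 9 + -2 = 7, A[2][2] + B[2][1] = -1 + -2 = -3) = -3 (attained at k = 2)
  C[2][2] = min over k of (A[2][0] + B[0][2] = 10 + 3 = 13, A[2][1] + B[1][2] = 9 + -3 = 6, A[2][2] + B[2][2] = -1 + 1 = 0) = 0 (attained at k = 2)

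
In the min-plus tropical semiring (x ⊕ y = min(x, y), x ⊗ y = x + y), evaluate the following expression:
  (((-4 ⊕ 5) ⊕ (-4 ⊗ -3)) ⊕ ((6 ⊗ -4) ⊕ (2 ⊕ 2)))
(((-4 ⊕ 5) ⊕ (-4 ⊗ -3)) ⊕ ((6 ⊗ -4) ⊕ (2 ⊕ 2))) = -7

Expand innermost to outermost. Recall ⊕ takes the minimum of its arguments and ⊗ takes their sum. Working out the expression (((-4 ⊕ 5) ⊕ (-4 ⊗ -3)) ⊕ ((6 ⊗ -4) ⊕ (2 ⊕ 2))) gives -7.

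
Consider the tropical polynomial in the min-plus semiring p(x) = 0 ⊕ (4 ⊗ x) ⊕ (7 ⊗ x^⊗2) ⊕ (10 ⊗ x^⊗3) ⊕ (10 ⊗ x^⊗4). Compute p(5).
p(5) = 0

A tropical monomial a ⊗ x^⊗i evaluates to a + i · x. Evaluating each term at x = 5:
  Term 0 contributes 0 + 0 · 5 = 0
  Term 1 contributes 4 + 1 · 5 = 9
  Term 2 contributes 7 + 2 · 5 = 17
  Term 3 contributes 10 + 3 · 5 = 25
  Term 4 contributes 10 + 4 · 5 = 30
p(5) = ⊕ of these = min[0, 9, 17, 25, 30] = 0.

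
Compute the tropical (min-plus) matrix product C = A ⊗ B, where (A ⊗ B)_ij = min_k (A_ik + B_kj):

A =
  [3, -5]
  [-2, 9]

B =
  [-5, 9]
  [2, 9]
A ⊗ B =
  [-3, 4]
  [-7, 7]

Apply the min-plus product entry-by-entry:
  C[0][0] = min over k of (A[0][0] + B[0][0] = 3 + -5 = -2, A[0][1] + B[1][0] = -5 + 2 = -3) = -3 (attained at k = 1)
  C[0][1] = min over k of (A[0][0] + B[0][1] = 3 + 9 = 12, A[0][1] + B[1][1] = -5 + 9 = 4) = 4 (attained at k = 1)
  C[1][0] = min over k of (A[1][0] + B[0][0] = -2 + -5 = -7, A[1][1] + B[1][0] = 9 + 2 = 11) = -7 (attained at k = 0)
  C[1][1] = min over k of (A[1][0] + B[0][1] = -2 + 9 = 7, A[1][1] + B[1][1] = 9 + 9 = 18) = 7 (attained at k = 0)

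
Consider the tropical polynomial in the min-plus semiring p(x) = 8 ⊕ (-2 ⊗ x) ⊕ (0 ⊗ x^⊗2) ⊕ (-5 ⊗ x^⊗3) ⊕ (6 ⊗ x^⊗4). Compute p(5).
p(5) = 3

A tropical monomial a ⊗ x^⊗i evaluates to a + i · x. Evaluating each term at x = 5:
  Term 0 contributes 8 + 0 · 5 = 8
  Term 1 contributes -2 + 1 · 5 = 3
  Term 2 contributes 0 + 2 · 5 = 10
  Term 3 contributes -5 + 3 · 5 = 10
  Term 4 contributes 6 + 4 · 5 = 26
p(5) = ⊕ of these = min[8, 3, 10, 10, 26] = 3.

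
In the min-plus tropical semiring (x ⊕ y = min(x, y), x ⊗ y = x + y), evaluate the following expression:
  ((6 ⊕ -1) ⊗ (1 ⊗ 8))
((6 ⊕ -1) ⊗ (1 ⊗ 8)) = 8

Expand innermost to outermost. Recall ⊕ takes the minimum of its arguments and ⊗ takes their sum. Working out the expression ((6 ⊕ -1) ⊗ (1 ⊗ 8)) gives 8.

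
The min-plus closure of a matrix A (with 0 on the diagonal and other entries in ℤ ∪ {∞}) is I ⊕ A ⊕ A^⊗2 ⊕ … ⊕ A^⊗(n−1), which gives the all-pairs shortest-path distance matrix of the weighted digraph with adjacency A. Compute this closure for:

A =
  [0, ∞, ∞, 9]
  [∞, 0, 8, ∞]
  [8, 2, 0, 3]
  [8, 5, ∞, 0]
Closure =
  [0, 14, 22, 9]
  [16, 0, 8, 11]
  [8, 2, 0, 3]
  [8, 5, 13, 0]

This is the Floyd-Warshall all-pairs shortest-path computation. For each intermediate vertex k = 0, 1, …, 3, update dist[i][j] ← min(dist[i][j], dist[i][k] + dist[k][j]). The final matrix gives, for each (i, j), the minimum total weight of any directed path from i to j (possibly empty when i = j).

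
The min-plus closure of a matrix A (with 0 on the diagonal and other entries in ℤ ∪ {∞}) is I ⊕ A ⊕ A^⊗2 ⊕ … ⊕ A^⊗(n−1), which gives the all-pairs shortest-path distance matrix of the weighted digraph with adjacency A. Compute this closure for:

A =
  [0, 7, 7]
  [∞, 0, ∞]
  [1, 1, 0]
Closure =
  [0, 7, 7]
  [∞, 0, ∞]
  [1, 1, 0]

This is the Floyd-Warshall all-pairs shortest-path computation. For each intermediate vertex k = 0, 1, …, 2, update dist[i][j] ← min(dist[i][j], dist[i][k] + dist[k][j]). The final matrix gives, for each (i, j), the minimum total weight of any directed path from i to j (possibly empty when i = j).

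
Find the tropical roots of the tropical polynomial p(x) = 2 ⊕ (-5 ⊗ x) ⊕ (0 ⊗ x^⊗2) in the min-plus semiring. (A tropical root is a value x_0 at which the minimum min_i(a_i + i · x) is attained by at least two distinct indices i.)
Roots: {-5, 7}

Each tropical root is a break point of the lower envelope of the lines y = a_i + i · x (there are 3 lines, with slopes 0, 1, ..., 2). Only the lines that attain the minimum somewhere contribute to roots; other lines are dominated. Here the surviving (envelope) indices are i = 2, i = 1, i = 0.
Intersections between consecutive envelope lines give the roots: for adjacent envelope indices i < j the intersection is x = (a_i − a_j) / (j − i). Reading off the sorted break points: {-5, 7}.
Verification: at each break x_0, at least two indices attain the minimum of min_i(a_i + i · x_0).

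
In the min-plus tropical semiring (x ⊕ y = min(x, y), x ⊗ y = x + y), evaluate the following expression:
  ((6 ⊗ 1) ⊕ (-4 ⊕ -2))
((6 ⊗ 1) ⊕ (-4 ⊕ -2)) = -4

Expand innermost to outermost. Recall ⊕ takes the minimum of its arguments and ⊗ takes their sum. Working out the expression ((6 ⊗ 1) ⊕ (-4 ⊕ -2)) gives -4.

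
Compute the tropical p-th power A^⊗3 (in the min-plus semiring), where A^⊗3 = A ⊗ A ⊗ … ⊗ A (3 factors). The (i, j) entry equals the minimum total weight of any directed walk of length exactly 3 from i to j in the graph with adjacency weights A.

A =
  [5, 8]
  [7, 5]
A^⊗3 =
  [15, 18]
  [17, 15]

Each entry (A^⊗3)_ij equals the minimum over all length-3 walks i = v_0 → v_1 → … → v_3 = j of Σ_t A[v_t][v_{t+1}]. For example, for (i, j) = (0, 1) we minimise over 4 possible intermediate vertex sequences; the minimum is 18, attained along the walk 0 → 0 → 0 → 1.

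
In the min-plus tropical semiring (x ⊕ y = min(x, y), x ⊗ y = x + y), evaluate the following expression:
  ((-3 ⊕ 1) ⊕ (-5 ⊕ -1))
((-3 ⊕ 1) ⊕ (-5 ⊕ -1)) = -5

Expand innermost to outermost. Recall ⊕ takes the minimum of its arguments and ⊗ takes their sum. Working out the expression ((-3 ⊕ 1) ⊕ (-5 ⊕ -1)) gives -5.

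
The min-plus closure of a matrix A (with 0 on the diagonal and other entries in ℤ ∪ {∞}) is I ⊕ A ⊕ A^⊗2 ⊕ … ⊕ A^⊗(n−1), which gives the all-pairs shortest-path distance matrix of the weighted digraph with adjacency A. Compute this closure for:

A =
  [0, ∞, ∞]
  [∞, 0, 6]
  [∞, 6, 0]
Closure =
  [0, ∞, ∞]
  [∞, 0, 6]
  [∞, 6, 0]

This is the Floyd-Warshall all-pairs shortest-path computation. For each intermediate vertex k = 0, 1, …, 2, update dist[i][j] ← min(dist[i][j], dist[i][k] + dist[k][j]). The final matrix gives, for each (i, j), the minimum total weight of any directed path from i to j (possibly empty when i = j).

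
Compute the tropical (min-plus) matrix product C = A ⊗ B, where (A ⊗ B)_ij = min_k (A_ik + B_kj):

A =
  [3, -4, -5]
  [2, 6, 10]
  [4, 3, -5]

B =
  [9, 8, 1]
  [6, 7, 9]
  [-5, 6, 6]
A ⊗ B =
  [-10, 1, 1]
  [5, 10, 3]
  [-10, 1, 1]

Apply the min-plus product entry-by-entry:
  C[0][0] = min over k of (A[0][0] + B[0][0] = 3 + 9 = 12, A[0][1] + B[1][0] = -4 + 6 = 2, A[0][2] + B[2][0] = -5 + -5 = -10) = -10 (attained at k = 2)
  C[0][1] = min over k of (A[0][0] + B[0][1] = 3 + 8 = 11, A[0][1] + B[1][1] = -4 + 7 = 3, A[0][2] + B[2][1] = -5 + 6 = 1) = 1 (attained at k = 2)
  C[0][2] = min over k of (A[0][0] + B[0][2] = 3 + 1 = 4, A[0][1] + B[1][2] = -4 + 9 = 5, A[0][2] + B[2][2] = -5 + 6 = 1) = 1 (attained at k = 2)
  C[1][0] = min over k of (A[1][0] + B[0][0] = 2 + 9 = 11, A[1][1] + B[1][0] = 6 + 6 = 12, A[1][2] + B[2][0] = 10 + -5 = 5) = 5 (attained at k = 2)
  C[1][1] = min over k of (A[1][0] + B[0][1] = 2 + 8 = 10, A[1][1] + B[1][1] = 6 + 7 = 13, A[1][2] + B[2][1] = 10 + 6 = 16) = 10 (attained at k = 0)
  C[1][2] = min over k of (A[1][0] + B[0][2] = 2 + 1 = 3, A[1][1] + B[1][2] = 6 + 9 = 15, A[1][2] + B[2][2] = 10 + 6 = 16) = 3 (attained at k = 0)
  C[2][0] = min over k of (A[2][0] + B[0][0] = 4 + 9 = 13, A[2][1] + B[1][0] = 3 + 6 = 9, A[2][2] + B[2][0] = -5 + -5 = -10) = -10 (attained at k = 2)
  C[2][1] = min over k of (A[2][0] + B[0][1] = 4 + 8 = 12, A[2][1] + B[1][1] = 3 + 7 = 10, A[2][2] + B[2][1] = -5 + 6 = 1) = 1 (attained at k = 2)
  C[2][2] = min over k of (A[2][0] + B[0][2] = 4 + 1 = 5, A[2][1] + B[1][2] = 3 + 9 = 12, A[2][2] + B[2][2] = -5 + 6 = 1) = 1 (attained at k = 2)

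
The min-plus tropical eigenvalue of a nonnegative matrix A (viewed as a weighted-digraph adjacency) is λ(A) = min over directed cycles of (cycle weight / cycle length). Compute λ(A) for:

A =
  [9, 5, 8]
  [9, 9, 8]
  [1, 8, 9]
λ(A) = 9/2

Enumerate directed cycles and compute their means (weight / length). Sample:
  cycle 0 → 0: weight = 9, length = 1, mean = 9/1 ≈ 9.000
  cycle 1 → 1: weight = 9, length = 1, mean = 9/1 ≈ 9.000
  cycle 2 → 2: weight = 9, length = 1, mean = 9/1 ≈ 9.000
  cycle 0 → 1 → 0: weight = 14, length = 2, mean = 14/2 ≈ 7.000
  cycle 0 → 2 → 0: weight = 9, length = 2, mean = 9/2 ≈ 4.500
  cycle 1 → 0 → 1: weight = 14, length = 2, mean = 14/2 ≈ 7.000
Minimum mean = 4.500, attained e.g. along the cycle 0 → 2 → 0 with weight 9 and length 2. So λ(A) = 9/2 = 9/2.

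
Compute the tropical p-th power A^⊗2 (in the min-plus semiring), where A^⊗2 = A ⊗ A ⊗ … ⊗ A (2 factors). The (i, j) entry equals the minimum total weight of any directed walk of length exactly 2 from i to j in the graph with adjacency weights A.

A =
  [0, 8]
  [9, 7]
A^⊗2 =
  [0, 8]
  [9, 14]

Each entry (A^⊗2)_ij equals the minimum over all length-2 walks i = v_0 → v_1 → … → v_2 = j of Σ_t A[v_t][v_{t+1}]. For example, for (i, j) = (0, 1) we minimise over 2 possible intermediate vertex sequences; the minimum is 8, attained along the walk 0 → 0 → 1.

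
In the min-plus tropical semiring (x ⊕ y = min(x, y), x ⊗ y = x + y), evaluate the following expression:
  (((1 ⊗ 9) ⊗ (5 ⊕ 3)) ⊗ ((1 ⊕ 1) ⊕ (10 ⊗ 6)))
(((1 ⊗ 9) ⊗ (5 ⊕ 3)) ⊗ ((1 ⊕ 1) ⊕ (10 ⊗ 6))) = 14

Expand innermost to outermost. Recall ⊕ takes the minimum of its arguments and ⊗ takes their sum. Working out the expression (((1 ⊗ 9) ⊗ (5 ⊕ 3)) ⊗ ((1 ⊕ 1) ⊕ (10 ⊗ 6))) gives 14.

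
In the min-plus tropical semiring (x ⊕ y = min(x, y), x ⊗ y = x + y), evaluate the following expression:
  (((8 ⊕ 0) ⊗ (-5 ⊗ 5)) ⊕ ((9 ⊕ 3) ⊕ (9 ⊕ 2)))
(((8 ⊕ 0) ⊗ (-5 ⊗ 5)) ⊕ ((9 ⊕ 3) ⊕ (9 ⊕ 2))) = 0

Expand innermost to outermost. Recall ⊕ takes the minimum of its arguments and ⊗ takes their sum. Working out the expression (((8 ⊕ 0) ⊗ (-5 ⊗ 5)) ⊕ ((9 ⊕ 3) ⊕ (9 ⊕ 2))) gives 0.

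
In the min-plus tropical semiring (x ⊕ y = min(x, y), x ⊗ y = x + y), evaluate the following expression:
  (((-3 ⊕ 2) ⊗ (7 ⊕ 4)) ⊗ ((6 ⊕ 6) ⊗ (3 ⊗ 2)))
(((-3 ⊕ 2) ⊗ (7 ⊕ 4)) ⊗ ((6 ⊕ 6) ⊗ (3 ⊗ 2))) = 12

Expand innermost to outermost. Recall ⊕ takes the minimum of its arguments and ⊗ takes their sum. Working out the expression (((-3 ⊕ 2) ⊗ (7 ⊕ 4)) ⊗ ((6 ⊕ 6) ⊗ (3 ⊗ 2))) gives 12.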